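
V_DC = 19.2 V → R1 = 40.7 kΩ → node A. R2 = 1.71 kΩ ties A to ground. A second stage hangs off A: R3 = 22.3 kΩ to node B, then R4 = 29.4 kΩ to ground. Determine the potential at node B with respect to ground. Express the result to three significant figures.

V_B ≈ 0.427 V

Looking into the second stage from A: R3 + R4 = 51.70 kΩ appears in parallel with R2.
R2 ‖ (R3+R4) = 1.655 kΩ.
So V_A = 19.2 × 0.03908 = 0.7503 V.
Stage 2 is unloaded, so V_B = V_A · R4/(R3+R4) = 0.7503 × 29.4/51.70 = 0.4267 V.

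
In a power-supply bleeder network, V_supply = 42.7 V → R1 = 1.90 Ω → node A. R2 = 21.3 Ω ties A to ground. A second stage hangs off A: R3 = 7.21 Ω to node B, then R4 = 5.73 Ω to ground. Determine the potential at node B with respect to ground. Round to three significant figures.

V_B ≈ 15.3 V

Node A sees R2 in parallel with the series input of stage 2, R3 + R4 = 12.94 Ω.
Effective lower resistance at A: R2 ‖ 12.94 = 8.050 Ω.
So V_A = 42.7 × 0.8090 = 34.55 V.
Then the unloaded second divider: V_B = V_A × R4/(R3+R4) = 34.55 × 0.4428 = 15.30 V.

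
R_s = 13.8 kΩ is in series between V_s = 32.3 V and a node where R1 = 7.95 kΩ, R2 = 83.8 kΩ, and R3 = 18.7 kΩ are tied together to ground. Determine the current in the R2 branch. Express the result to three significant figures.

I ≈ 0.106 mA

Parallel bank: R_p = 1/(1/7.95 + 1/83.8 + 1/18.7) = 5.230 kΩ.
V_A by voltage divider: V_A = 32.3 × 5.230/(13.8 + 5.230) = 8.877 V.
I(R2) = V_A / R2 = 8.877/83.8 = 0.1059 mA.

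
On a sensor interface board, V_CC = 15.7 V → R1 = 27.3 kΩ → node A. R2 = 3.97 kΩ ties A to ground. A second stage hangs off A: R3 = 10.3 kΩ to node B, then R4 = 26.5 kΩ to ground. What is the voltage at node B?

V_B ≈ 1.31 V

The second stage (R3 + R4 = 36.80 kΩ) loads node A in parallel with R2.
Effective lower resistance at A: R2 ‖ 36.80 = 3.583 kΩ.
First divider: V_A = V_CC · 3.583/(27.3 + 3.583) = 1.822 V.
Stage 2 is unloaded, so V_B = V_A · R4/(R3+R4) = 1.822 × 26.5/36.80 = 1.312 V.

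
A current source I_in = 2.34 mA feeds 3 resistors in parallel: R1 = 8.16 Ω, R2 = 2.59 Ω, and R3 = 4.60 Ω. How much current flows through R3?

Total conductance ΣG = 1/8.16 + 1/2.59 + 1/4.60 = 0.7260 (units of 1/Ω).
R3 takes the fraction G_k/ΣG = 0.2174/0.7260 = 0.2994, so I = 2.34 × 0.2994 = 0.7006 mA.

I ≈ 0.701 mA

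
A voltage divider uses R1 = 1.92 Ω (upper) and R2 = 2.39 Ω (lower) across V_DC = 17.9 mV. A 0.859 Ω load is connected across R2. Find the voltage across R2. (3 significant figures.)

V_out ≈ 4.43 mV

The load sits in parallel with R2, giving an effective lower resistance R2' = R2·R_L/(R2+R_L) = 0.6319 Ω.
Voltage divider with the loaded lower leg: V_out = 17.9 × 0.6319/(1.92 + 0.6319) = 17.9 × 0.2476 = 4.432 mV.
(Unloaded it would be 9.93 mV; the load pulls it down.)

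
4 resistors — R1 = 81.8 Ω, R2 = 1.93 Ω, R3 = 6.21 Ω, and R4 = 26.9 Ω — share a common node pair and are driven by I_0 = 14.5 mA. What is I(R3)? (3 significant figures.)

Conductances: ΣG = 1/81.8 + 1/1.93 + 1/6.21 + 1/26.9 = 0.7286 (1/Ω).
Current divider: I(R3) = I_0 · G_k/ΣG = 14.5 × (0.1610/0.7286) = 14.5 × 0.2210 = 3.205 mA.

I ≈ 3.20 mA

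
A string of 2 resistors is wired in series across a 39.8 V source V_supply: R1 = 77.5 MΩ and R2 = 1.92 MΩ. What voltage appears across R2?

ΣR = 77.5 + 1.92 = 79.42 MΩ.
Voltage divider: V = V_supply · (1.920 / 79.42) = 39.8 × 0.02418 = 0.9622 V.

V ≈ 0.962 V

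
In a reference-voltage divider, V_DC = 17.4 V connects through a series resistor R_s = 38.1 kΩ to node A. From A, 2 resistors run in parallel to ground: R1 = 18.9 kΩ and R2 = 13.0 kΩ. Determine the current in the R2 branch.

Equivalent of the parallel group: R_p = 7.702 kΩ.
V_A = 17.4 × 7.702/45.80 = 2.926 V.
Branch current I = V_A/R2 = 2.926/13.0 = 0.2251 mA.
(Equivalently: I_total = 0.3799 mA, then current-divider fraction G_k/ΣG = 0.5925.)

I ≈ 0.225 mA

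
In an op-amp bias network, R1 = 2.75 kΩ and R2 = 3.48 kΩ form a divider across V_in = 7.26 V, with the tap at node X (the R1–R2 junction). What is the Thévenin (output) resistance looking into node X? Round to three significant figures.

R_th ≈ 1.54 kΩ

Looking into X with the source shorted: R_th = R1·R2/(R1+R2) = 2.750 × 3.48/6.230 = 1.536 kΩ.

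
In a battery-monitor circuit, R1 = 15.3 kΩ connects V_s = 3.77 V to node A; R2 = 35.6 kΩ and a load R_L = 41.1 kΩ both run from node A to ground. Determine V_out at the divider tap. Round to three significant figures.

The load sits in parallel with R2, giving an effective lower resistance R2' = R2·R_L/(R2+R_L) = 19.08 kΩ.
Now apply the divider: V_out = 3.77 × 0.5549 = 2.092 V.
(Unloaded it would be 2.64 V; the load pulls it down.)

V_out ≈ 2.09 V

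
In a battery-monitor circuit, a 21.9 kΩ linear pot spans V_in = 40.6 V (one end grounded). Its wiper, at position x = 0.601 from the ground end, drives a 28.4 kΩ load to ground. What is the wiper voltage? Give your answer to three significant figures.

V_out ≈ 20.6 V

The pot divides into 8.738 kΩ above the wiper and 13.16 kΩ below.
(x·R_p) ‖ R_L = 8.994 kΩ.
Then V_out = V_in · 8.994/(8.738 + 8.994) = 20.59 V.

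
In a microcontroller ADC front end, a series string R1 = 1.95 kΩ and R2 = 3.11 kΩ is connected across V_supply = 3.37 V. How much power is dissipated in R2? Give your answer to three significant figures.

ΣR = 5.060 kΩ → I = 3.37/5.060 = 0.6660 mA.
P = I²R = 0.4436 × 3.11 = 1.379 mW.

P ≈ 1.38 mW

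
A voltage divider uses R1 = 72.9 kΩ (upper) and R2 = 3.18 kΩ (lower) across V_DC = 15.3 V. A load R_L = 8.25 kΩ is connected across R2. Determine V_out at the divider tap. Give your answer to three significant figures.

V_out ≈ 0.467 V

The load sits in parallel with R2, giving an effective lower resistance R2' = R2·R_L/(R2+R_L) = 2.295 kΩ.
Now apply the divider: V_out = 15.3 × 0.03052 = 0.4670 V.
(Unloaded it would be 0.640 V; the load pulls it down.)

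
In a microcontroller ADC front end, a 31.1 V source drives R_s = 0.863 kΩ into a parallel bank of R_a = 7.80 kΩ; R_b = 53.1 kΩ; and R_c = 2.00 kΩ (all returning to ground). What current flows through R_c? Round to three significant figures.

Combine the parallel branches: R_p = (1/7.80 + 1/53.1 + 1/2.00)⁻¹ = 1.546 kΩ.
V_A by voltage divider: V_A = 31.1 × 1.546/(0.863 + 1.546) = 19.96 V.
Branch current I = V_A/R_c = 19.96/2.00 = 9.978 mA.

I ≈ 9.98 mA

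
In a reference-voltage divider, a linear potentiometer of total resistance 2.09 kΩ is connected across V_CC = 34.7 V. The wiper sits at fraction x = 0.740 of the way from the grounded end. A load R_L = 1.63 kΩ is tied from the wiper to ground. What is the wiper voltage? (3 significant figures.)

Split the track: R_lower = x·R_p = 1.547 kΩ, R_upper = (1−x)·R_p = 0.5434 kΩ.
Lower segment in parallel with the load: 1.547 ‖ 1.63 = 0.7936 kΩ.
Then V_out = V_CC · 0.7936/(0.5434 + 0.7936) = 20.60 V.
(Unloaded: V_out = x·V_CC = 25.7 V.)

V_out ≈ 20.6 V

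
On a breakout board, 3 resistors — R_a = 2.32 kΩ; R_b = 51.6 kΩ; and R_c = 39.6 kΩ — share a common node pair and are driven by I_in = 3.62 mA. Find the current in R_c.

ΣG = 1/2.32 + 1/51.6 + 1/39.6 = 0.4757.
By the current-divider rule, I = I_in · G_k/ΣG = 3.62 × 0.05309 = 0.1922 mA.

I ≈ 0.192 mA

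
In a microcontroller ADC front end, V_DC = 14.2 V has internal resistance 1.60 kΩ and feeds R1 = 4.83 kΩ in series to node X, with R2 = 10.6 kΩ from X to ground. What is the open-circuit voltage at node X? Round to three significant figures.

V_th ≈ 8.84 V

R1' = 1.60 + 4.83 = 6.430 kΩ (source resistance + R1).
Open-circuit (no load on X): V_th = V_DC · R2/(R1' + R2) = 14.2 × 10.6/(6.430 + 10.6) = 8.839 V.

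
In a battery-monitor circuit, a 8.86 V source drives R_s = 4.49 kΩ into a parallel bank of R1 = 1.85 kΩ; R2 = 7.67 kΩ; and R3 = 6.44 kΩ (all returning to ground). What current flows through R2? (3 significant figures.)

Combine the parallel branches: R_p = (1/1.85 + 1/7.67 + 1/6.44)⁻¹ = 1.210 kΩ.
Node voltage V_A = V_supply · R_p/(R_s + R_p) = 8.86 × 0.2123 = 1.881 V.
I(R2) = V_A / R2 = 1.881/7.67 = 0.2453 mA.

I ≈ 0.245 mA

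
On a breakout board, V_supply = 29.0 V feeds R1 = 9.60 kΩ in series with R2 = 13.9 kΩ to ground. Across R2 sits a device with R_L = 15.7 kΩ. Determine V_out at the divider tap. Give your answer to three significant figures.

First combine the lower leg with the load: R2 ‖ R_L = 7.373 kΩ.
Then V_out = V_supply · R2'/(R1 + R2') = 29.0 × 7.373/16.97 = 12.60 V.

V_out ≈ 12.6 V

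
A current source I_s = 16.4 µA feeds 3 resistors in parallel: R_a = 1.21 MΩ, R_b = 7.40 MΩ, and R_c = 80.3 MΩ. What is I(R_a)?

Total conductance ΣG = 1/1.21 + 1/7.40 + 1/80.3 = 0.9740 (units of 1/MΩ).
By the current-divider rule, I = I_s · G_k/ΣG = 16.4 × 0.8485 = 13.92 µA.

I ≈ 13.9 µA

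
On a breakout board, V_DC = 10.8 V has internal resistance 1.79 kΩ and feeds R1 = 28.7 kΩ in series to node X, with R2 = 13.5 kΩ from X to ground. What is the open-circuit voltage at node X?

R1' = 1.79 + 28.7 = 30.49 kΩ (source resistance + R1).
Open-circuit (no load on X): V_th = V_DC · R2/(R1' + R2) = 10.8 × 13.5/(30.49 + 13.5) = 3.314 V.

V_th ≈ 3.31 V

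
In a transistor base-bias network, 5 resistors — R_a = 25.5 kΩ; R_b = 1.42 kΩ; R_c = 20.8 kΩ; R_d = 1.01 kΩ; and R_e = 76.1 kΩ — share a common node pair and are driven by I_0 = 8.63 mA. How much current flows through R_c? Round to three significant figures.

ΣG = 1/25.5 + 1/1.42 + 1/20.8 + 1/1.01 + 1/76.1 = 1.795.
Current divider: I(R_c) = I_0 · G_k/ΣG = 8.63 × (0.04808/1.795) = 8.63 × 0.02679 = 0.2312 mA.

I ≈ 0.231 mA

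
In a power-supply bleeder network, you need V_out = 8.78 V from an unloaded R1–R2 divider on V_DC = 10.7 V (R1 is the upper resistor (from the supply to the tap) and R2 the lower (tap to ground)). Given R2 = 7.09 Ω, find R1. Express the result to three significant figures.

R1 ≈ 1.55 Ω

Required fraction k = V_out/V_DC = 0.8206.
So R1 = R2 · (V_DC/V_out − 1) = 7.09 × (10.7/8.78 − 1) = 7.09 × 0.2187 = 1.550 Ω.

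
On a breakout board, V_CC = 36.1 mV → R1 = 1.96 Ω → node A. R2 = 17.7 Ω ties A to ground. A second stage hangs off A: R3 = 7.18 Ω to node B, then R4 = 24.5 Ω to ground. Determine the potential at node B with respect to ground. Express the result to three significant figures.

V_B ≈ 23.8 mV

The second stage (R3 + R4 = 31.68 Ω) loads node A in parallel with R2.
R2 ‖ (R3+R4) = 11.36 Ω.
So V_A = 36.1 × 0.8528 = 30.79 mV.
Then the unloaded second divider: V_B = V_A × R4/(R3+R4) = 30.79 × 0.7734 = 23.81 mV.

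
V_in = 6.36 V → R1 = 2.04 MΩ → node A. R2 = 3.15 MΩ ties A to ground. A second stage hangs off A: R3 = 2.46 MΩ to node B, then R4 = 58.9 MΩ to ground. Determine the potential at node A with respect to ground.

V_A ≈ 3.78 V

The second stage (R3 + R4 = 61.36 MΩ) loads node A in parallel with R2.
R2 ‖ (R3+R4) = 2.996 MΩ.
First divider: V_A = V_in · 2.996/(2.04 + 2.996) = 3.784 V.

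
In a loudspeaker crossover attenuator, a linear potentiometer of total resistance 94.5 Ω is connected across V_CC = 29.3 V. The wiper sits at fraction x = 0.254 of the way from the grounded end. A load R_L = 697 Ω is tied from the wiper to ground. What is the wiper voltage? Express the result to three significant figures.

V_out ≈ 7.26 V

Lower segment x·R_p = 24.00 Ω; upper segment (1−x)·R_p = 70.50 Ω.
R_L loads the lower segment: effective lower R = 23.20 Ω.
Loaded-divider output: V_out = 29.3 × 0.2476 = 7.256 V.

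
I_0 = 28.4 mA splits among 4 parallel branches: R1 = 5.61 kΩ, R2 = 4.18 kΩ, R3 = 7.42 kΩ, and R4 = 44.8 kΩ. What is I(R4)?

I ≈ 1.10 mA

Total conductance ΣG = 1/5.61 + 1/4.18 + 1/7.42 + 1/44.8 = 0.5746 (units of 1/kΩ).
By the current-divider rule, I = I_0 · G_k/ΣG = 28.4 × 0.03885 = 1.103 mA.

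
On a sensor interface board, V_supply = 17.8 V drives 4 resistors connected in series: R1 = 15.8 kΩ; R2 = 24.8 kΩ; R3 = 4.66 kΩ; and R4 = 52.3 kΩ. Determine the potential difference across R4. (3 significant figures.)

Total series resistance ΣR = 15.8 + 24.8 + 4.66 + 52.3 = 97.56 kΩ.
By the voltage-divider rule, V = 17.8 × 52.30/97.56 = 9.542 V.

V ≈ 9.54 V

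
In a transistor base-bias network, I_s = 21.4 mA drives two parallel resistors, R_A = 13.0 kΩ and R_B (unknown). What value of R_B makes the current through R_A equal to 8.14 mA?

R_B ≈ 7.98 kΩ

Two-branch current divider: I_A = I_s · R_B/(R_A + R_B).
With f = 0.3804, R_B = R_A · f/(1−f) = 13.0 × 0.6139 = 7.980 kΩ.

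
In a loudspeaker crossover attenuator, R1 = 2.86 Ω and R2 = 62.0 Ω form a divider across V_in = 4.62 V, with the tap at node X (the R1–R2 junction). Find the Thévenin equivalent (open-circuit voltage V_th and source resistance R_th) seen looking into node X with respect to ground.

V_th is the unloaded tap voltage: V_in · R2/(R1+R2) = 4.62 × 0.9559 = 4.416 V.
Zeroing V_in shorts the top of R1 to ground, so R_th = R1 ‖ R2 = 2.734 Ω.

V_th ≈ 4.42 V, R_th ≈ 2.73 Ω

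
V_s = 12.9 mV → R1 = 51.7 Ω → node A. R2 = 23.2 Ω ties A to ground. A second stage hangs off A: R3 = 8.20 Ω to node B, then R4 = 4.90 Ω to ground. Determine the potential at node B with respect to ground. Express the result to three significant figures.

V_B ≈ 0.672 mV

Node A sees R2 in parallel with the series input of stage 2, R3 + R4 = 13.10 Ω.
Effective lower resistance at A: R2 ‖ 13.10 = 8.372 Ω.
First divider: V_A = V_s · 8.372/(51.7 + 8.372) = 1.798 mV.
Then the unloaded second divider: V_B = V_A × R4/(R3+R4) = 1.798 × 0.3740 = 0.6725 mV.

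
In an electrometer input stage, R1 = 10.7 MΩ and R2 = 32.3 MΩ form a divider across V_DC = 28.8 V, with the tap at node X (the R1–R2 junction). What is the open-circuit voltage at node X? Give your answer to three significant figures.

V_th ≈ 21.6 V

With X open, the divider is unloaded: V_th = 28.8 × 32.3/43.00 = 21.63 V.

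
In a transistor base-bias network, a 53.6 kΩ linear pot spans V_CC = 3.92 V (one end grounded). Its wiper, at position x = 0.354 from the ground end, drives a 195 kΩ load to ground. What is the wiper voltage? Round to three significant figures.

V_out ≈ 1.31 V

Split the track: R_lower = x·R_p = 18.97 kΩ, R_upper = (1−x)·R_p = 34.63 kΩ.
Lower segment in parallel with the load: 18.97 ‖ 195 = 17.29 kΩ.
V_out = 3.92 × 17.29/(34.63 + 17.29) = 1.306 V.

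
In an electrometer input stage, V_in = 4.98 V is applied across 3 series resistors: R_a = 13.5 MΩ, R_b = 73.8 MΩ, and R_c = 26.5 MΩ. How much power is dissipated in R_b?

Series current I = V_in/ΣR = 4.98/113.8 = 0.04376 µA.
V(R_b) = I·R = 3.230 V; P = V·I = 3.230 × 0.04376 = 0.1413 µW.

P ≈ 0.141 µW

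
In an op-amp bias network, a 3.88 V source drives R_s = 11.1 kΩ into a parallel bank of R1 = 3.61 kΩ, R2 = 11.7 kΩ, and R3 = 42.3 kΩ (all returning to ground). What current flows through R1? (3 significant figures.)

Parallel bank: R_p = 1/(1/3.61 + 1/11.7 + 1/42.3) = 2.590 kΩ.
Node voltage V_A = V_supply · R_p/(R_s + R_p) = 3.88 × 0.1892 = 0.7340 V.
Branch current I = V_A/R1 = 0.7340/3.61 = 0.2033 mA.

I ≈ 0.203 mA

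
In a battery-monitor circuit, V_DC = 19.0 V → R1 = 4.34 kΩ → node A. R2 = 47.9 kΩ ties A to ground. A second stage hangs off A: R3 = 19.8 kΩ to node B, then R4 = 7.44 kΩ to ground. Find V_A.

The second stage (R3 + R4 = 27.24 kΩ) loads node A in parallel with R2.
R2 ‖ (R3+R4) = 17.36 kΩ.
First divider: V_A = V_DC · 17.36/(4.34 + 17.36) = 15.20 V.

V_A ≈ 15.2 V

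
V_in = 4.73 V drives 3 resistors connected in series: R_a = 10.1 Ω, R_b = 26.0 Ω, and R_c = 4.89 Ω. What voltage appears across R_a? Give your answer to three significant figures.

V ≈ 1.17 V

ΣR = 10.1 + 26.0 + 4.89 = 40.99 Ω.
V = V_in · R/ΣR = 4.73 × 0.2464 = 1.165 V.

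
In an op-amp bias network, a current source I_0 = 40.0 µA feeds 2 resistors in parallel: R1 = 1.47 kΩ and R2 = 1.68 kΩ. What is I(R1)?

With just two branches, the current splits inversely with resistance.
I(R1) = 40.0 × 1.68/(1.47 + 1.68) = 40.0 × 0.5333 = 21.33 µA.

I ≈ 21.3 µA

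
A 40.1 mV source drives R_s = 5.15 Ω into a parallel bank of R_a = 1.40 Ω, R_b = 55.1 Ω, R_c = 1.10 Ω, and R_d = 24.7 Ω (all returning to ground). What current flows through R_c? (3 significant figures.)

Equivalent of the parallel group: R_p = 0.5945 Ω.
V_A by voltage divider: V_A = 40.1 × 0.5945/(5.15 + 0.5945) = 4.150 mV.
I(R_c) = V_A / R_c = 4.150/1.10 = 3.773 mA.

I ≈ 3.77 mA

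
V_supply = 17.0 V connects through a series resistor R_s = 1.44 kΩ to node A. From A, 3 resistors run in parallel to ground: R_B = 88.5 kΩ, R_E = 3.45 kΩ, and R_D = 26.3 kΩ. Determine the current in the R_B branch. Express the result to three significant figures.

Combine the parallel branches: R_p = (1/88.5 + 1/3.45 + 1/26.3)⁻¹ = 2.948 kΩ.
V_A by voltage divider: V_A = 17.0 × 2.948/(1.44 + 2.948) = 11.42 V.
I(R_B) = V_A / R_B = 11.42/88.5 = 0.1291 mA.

I ≈ 0.129 mA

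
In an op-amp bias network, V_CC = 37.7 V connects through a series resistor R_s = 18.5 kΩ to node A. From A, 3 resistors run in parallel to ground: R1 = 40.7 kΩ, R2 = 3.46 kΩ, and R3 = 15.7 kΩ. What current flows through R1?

Parallel bank: R_p = 1/(1/40.7 + 1/3.46 + 1/15.7) = 2.651 kΩ.
V_A by voltage divider: V_A = 37.7 × 2.651/(18.5 + 2.651) = 4.724 V.
Branch current I = V_A/R1 = 4.724/40.7 = 0.1161 mA.
(Check via current divider: I_total = 1.782 mA; share G_k/ΣG = 0.06512 → same result.)

I ≈ 0.116 mA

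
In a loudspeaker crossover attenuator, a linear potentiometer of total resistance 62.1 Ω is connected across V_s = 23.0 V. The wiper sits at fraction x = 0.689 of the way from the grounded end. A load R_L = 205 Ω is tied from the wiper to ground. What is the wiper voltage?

Split the track: R_lower = x·R_p = 42.79 Ω, R_upper = (1−x)·R_p = 19.31 Ω.
Lower segment in parallel with the load: 42.79 ‖ 205 = 35.40 Ω.
Then V_out = V_s · 35.40/(19.31 + 35.40) = 14.88 V.

V_out ≈ 14.9 V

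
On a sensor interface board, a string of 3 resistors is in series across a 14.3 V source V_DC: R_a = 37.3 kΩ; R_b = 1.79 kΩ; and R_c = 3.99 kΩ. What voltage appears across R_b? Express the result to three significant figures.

ΣR = 37.3 + 1.79 + 3.99 = 43.08 kΩ.
By the voltage-divider rule, V = 14.3 × 1.790/43.08 = 0.5942 V.

V ≈ 0.594 V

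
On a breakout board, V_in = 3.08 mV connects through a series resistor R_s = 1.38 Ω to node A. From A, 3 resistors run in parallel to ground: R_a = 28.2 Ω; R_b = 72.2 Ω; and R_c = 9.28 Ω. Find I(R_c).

I ≈ 0.273 mA

Parallel bank: R_p = 1/(1/28.2 + 1/72.2 + 1/9.28) = 6.367 Ω.
V_A by voltage divider: V_A = 3.08 × 6.367/(1.38 + 6.367) = 2.531 mV.
Branch current I = V_A/R_c = 2.531/9.28 = 0.2728 mA.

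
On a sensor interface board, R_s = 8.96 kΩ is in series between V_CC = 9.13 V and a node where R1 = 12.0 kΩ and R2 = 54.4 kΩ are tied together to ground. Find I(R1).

I ≈ 0.398 mA

Equivalent of the parallel group: R_p = 9.831 kΩ.
V_A by voltage divider: V_A = 9.13 × 9.831/(8.96 + 9.831) = 4.777 V.
I(R1) = V_A / R1 = 4.777/12.0 = 0.3981 mA.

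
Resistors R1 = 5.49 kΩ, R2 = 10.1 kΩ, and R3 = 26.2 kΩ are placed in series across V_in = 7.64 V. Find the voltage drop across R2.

V ≈ 1.85 V

Series total: ΣR = 5.49 + 10.1 + 26.2 = 41.79 kΩ.
Voltage divider: V = V_in · (10.10 / 41.79) = 7.64 × 0.2417 = 1.846 V.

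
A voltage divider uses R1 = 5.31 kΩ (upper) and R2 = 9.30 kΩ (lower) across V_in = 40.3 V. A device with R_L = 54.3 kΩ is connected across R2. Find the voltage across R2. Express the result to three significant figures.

V_out ≈ 24.1 V

First combine the lower leg with the load: R2 ‖ R_L = 7.940 kΩ.
Then V_out = V_in · R2'/(R1 + R2') = 40.3 × 7.940/13.25 = 24.15 V.
(Unloaded it would be 25.7 V; the load pulls it down.)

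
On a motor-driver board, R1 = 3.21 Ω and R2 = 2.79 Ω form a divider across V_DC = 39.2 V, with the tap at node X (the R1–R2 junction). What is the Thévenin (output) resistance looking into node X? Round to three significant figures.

Zeroing V_DC shorts the top of R1 to ground, so R_th = R1 ‖ R2 = 1.493 Ω.

R_th ≈ 1.49 Ω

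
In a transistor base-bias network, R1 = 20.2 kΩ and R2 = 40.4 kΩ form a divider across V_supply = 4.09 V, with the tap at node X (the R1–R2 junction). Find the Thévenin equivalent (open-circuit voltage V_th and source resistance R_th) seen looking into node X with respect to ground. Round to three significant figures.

Open-circuit (no load on X): V_th = V_supply · R2/(R1 + R2) = 4.09 × 40.4/(20.20 + 40.4) = 2.727 V.
Looking into X with the source shorted: R_th = R1·R2/(R1+R2) = 20.20 × 40.4/60.60 = 13.47 kΩ.

V_th ≈ 2.73 V, R_th ≈ 13.5 kΩ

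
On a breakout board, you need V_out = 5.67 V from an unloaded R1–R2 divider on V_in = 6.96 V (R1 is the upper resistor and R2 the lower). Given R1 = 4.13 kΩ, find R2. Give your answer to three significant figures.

R2 ≈ 18.2 kΩ

Required fraction k = V_out/V_in = 0.8147.
So R2 = R1 · V_out/(V_in − V_out) = 4.13 × 5.67/(6.96 − 5.67) = 4.13 × 4.395 = 18.15 kΩ.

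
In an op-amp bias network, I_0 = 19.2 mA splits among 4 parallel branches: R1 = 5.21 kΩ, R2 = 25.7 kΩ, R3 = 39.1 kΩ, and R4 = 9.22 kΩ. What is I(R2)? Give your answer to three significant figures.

I ≈ 2.05 mA

ΣG = 1/5.21 + 1/25.7 + 1/39.1 + 1/9.22 = 0.3649.
Current divider: I(R2) = I_0 · G_k/ΣG = 19.2 × (0.03891/0.3649) = 19.2 × 0.1066 = 2.047 mA.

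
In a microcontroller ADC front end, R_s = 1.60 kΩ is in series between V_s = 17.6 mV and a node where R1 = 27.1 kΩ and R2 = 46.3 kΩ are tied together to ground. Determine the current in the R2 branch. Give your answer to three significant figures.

I ≈ 0.348 µA

Parallel bank: R_p = 1/(1/27.1 + 1/46.3) = 17.09 kΩ.
V_A = 17.6 × 17.09/18.69 = 16.09 mV.
Branch current I = V_A/R2 = 16.09/46.3 = 0.3476 µA.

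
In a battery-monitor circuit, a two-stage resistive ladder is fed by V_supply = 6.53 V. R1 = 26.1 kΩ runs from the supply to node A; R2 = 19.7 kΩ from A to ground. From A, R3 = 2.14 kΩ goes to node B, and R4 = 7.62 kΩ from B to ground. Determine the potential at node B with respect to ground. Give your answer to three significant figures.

V_B ≈ 1.02 V

Node A sees R2 in parallel with the series input of stage 2, R3 + R4 = 9.760 kΩ.
Effective lower resistance at A: R2 ‖ 9.760 = 6.527 kΩ.
So V_A = 6.53 × 0.2000 = 1.306 V.
Stage 2 is unloaded, so V_B = V_A · R4/(R3+R4) = 1.306 × 7.62/9.760 = 1.020 V.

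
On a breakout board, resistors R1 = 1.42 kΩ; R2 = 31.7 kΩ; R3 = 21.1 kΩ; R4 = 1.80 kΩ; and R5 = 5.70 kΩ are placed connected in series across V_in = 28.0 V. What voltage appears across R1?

V ≈ 0.644 V

Series total: ΣR = 1.42 + 31.7 + 21.1 + 1.80 + 5.70 = 61.72 kΩ.
V = V_in · R/ΣR = 28.0 × 0.02301 = 0.6442 V.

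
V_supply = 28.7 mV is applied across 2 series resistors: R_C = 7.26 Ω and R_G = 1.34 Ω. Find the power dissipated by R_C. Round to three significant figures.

P ≈ 80.9 µW

The common current is I = 28.7/8.600 = 3.337 mA.
P(R_C) = I²·R_C = (3.337)² × 7.26 = 80.85 µW.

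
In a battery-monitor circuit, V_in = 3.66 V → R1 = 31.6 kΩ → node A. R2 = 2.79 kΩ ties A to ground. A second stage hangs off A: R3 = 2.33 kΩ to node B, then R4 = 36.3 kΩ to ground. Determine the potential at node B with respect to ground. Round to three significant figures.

V_B ≈ 0.262 V

Looking into the second stage from A: R3 + R4 = 38.63 kΩ appears in parallel with R2.
Effective lower resistance at A: R2 ‖ 38.63 = 2.602 kΩ.
V_A = 3.66 × 2.602/(31.6 + 2.602) = 0.2785 V.
V_B = V_A × 0.9397 = 0.2617 V.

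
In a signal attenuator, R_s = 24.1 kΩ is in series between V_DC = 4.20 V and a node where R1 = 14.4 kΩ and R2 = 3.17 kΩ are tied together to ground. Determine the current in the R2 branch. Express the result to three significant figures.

I ≈ 0.129 mA

Combine the parallel branches: R_p = (1/14.4 + 1/3.17)⁻¹ = 2.598 kΩ.
V_A = 4.20 × 2.598/26.70 = 0.4087 V.
I(R2) = V_A / R2 = 0.4087/3.17 = 0.1289 mA.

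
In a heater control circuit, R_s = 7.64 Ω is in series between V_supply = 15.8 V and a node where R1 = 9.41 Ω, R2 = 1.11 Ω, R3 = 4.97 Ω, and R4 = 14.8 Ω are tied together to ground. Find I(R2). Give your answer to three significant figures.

I ≈ 1.32 A

Equivalent of the parallel group: R_p = 0.7837 Ω.
V_A = 15.8 × 0.7837/8.424 = 1.470 V.
Branch current I = V_A/R2 = 1.470/1.11 = 1.324 A.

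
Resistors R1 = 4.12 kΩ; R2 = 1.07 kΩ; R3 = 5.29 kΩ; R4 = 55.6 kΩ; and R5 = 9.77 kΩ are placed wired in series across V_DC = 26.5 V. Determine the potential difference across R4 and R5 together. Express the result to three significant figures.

V ≈ 22.8 V

Total series resistance ΣR = 4.12 + 1.07 + 5.29 + 55.6 + 9.77 = 75.85 kΩ.
R_{R4..R5} = 55.6 + 9.77 = 65.37 kΩ.
Voltage divider: V = V_DC · (65.37 / 75.85) = 26.5 × 0.8618 = 22.84 V.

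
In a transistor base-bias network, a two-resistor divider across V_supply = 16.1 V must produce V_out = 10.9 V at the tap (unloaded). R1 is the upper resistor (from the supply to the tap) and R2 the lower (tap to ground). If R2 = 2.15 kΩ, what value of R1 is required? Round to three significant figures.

The divider ratio is R2/(R1+R2) = 10.9/16.1 = 0.6770.
R1 = R2·(1/k − 1) = 2.15 × 0.4771 = 1.026 kΩ.

R1 ≈ 1.03 kΩ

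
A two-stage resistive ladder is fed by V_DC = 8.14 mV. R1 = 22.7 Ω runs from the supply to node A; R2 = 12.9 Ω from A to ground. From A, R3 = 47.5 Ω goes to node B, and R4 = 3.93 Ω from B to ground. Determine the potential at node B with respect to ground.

V_B ≈ 0.194 mV

Node A sees R2 in parallel with the series input of stage 2, R3 + R4 = 51.43 Ω.
R2 ‖ (R3+R4) = 10.31 Ω.
So V_A = 8.14 × 0.3124 = 2.543 mV.
Stage 2 is unloaded, so V_B = V_A · R4/(R3+R4) = 2.543 × 3.93/51.43 = 0.1943 mV.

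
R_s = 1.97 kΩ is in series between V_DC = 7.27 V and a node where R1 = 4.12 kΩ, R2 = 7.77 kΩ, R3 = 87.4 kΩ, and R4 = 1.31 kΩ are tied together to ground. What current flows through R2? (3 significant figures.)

Parallel bank: R_p = 1/(1/4.12 + 1/7.77 + 1/87.4 + 1/1.31) = 0.8724 kΩ.
Node voltage V_A = V_DC · R_p/(R_s + R_p) = 7.27 × 0.3069 = 2.231 V.
Branch current I = V_A/R2 = 2.231/7.77 = 0.2872 mA.

I ≈ 0.287 mA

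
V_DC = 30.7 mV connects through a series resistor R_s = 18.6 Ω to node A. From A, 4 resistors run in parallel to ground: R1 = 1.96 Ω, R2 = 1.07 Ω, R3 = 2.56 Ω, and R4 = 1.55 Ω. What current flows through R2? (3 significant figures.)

I ≈ 0.609 mA

Parallel bank: R_p = 1/(1/1.96 + 1/1.07 + 1/2.56 + 1/1.55) = 0.4031 Ω.
V_A = 30.7 × 0.4031/19.00 = 0.6513 mV.
I(R2) = V_A / R2 = 0.6513/1.07 = 0.6087 mA.
(Check via current divider: I_total = 1.616 mA; share G_k/ΣG = 0.3768 → same result.)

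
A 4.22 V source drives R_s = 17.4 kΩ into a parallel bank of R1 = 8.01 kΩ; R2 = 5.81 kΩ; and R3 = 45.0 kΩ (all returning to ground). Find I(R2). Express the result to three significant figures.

I ≈ 0.111 mA

Equivalent of the parallel group: R_p = 3.133 kΩ.
V_A by voltage divider: V_A = 4.22 × 3.133/(17.4 + 3.133) = 0.6439 V.
I(R2) = V_A / R2 = 0.6439/5.81 = 0.1108 mA.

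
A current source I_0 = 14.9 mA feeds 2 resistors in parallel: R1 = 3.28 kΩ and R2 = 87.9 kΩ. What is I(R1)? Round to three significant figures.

For two parallel branches, I_k = I_0 · (other R)/(sum of R).
So I = 14.9 × 87.9/91.18 = 14.36 mA.

I ≈ 14.4 mA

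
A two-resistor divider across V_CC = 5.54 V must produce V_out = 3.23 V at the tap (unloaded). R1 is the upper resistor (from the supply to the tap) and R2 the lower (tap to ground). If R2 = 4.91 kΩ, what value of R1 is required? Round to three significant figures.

V_out/V_CC = R2/(R1+R2) = 0.5830.
So R1 = R2 · (V_CC/V_out − 1) = 4.91 × (5.54/3.23 − 1) = 4.91 × 0.7152 = 3.511 kΩ.

R1 ≈ 3.51 kΩ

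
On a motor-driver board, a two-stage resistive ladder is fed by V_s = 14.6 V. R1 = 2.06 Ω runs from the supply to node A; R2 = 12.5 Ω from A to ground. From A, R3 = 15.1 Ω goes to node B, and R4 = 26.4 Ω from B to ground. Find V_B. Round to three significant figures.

V_B ≈ 7.65 V

Looking into the second stage from A: R3 + R4 = 41.50 Ω appears in parallel with R2.
Effective lower resistance at A: R2 ‖ 41.50 = 9.606 Ω.
V_A = 14.6 × 9.606/(2.06 + 9.606) = 12.02 V.
Stage 2 is unloaded, so V_B = V_A · R4/(R3+R4) = 12.02 × 26.4/41.50 = 7.648 V.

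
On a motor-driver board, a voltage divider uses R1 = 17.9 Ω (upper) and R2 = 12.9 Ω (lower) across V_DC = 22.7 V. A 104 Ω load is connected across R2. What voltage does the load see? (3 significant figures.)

First combine the lower leg with the load: R2 ‖ R_L = 11.48 Ω.
Now apply the divider: V_out = 22.7 × 0.3907 = 8.868 V.

V_out ≈ 8.87 V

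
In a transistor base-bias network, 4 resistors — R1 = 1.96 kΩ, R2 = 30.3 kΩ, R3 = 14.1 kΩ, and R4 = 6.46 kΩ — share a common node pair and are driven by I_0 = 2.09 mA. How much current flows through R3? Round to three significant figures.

I ≈ 0.193 mA

Total conductance ΣG = 1/1.96 + 1/30.3 + 1/14.1 + 1/6.46 = 0.7689 (units of 1/kΩ).
Current divider: I(R3) = I_0 · G_k/ΣG = 2.09 × (0.07092/0.7689) = 2.09 × 0.09223 = 0.1928 mA.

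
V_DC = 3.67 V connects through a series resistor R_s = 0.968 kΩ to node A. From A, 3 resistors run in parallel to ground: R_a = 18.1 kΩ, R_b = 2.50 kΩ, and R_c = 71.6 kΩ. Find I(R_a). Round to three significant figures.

I ≈ 0.139 mA

Combine the parallel branches: R_p = (1/18.1 + 1/2.50 + 1/71.6)⁻¹ = 2.131 kΩ.
Node voltage V_A = V_DC · R_p/(R_s + R_p) = 3.67 × 0.6877 = 2.524 V.
Branch current I = V_A/R_a = 2.524/18.1 = 0.1394 mA.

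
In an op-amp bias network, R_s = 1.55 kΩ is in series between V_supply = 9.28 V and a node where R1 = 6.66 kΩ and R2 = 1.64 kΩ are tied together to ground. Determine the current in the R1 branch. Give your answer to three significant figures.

I ≈ 0.640 mA

Combine the parallel branches: R_p = (1/6.66 + 1/1.64)⁻¹ = 1.316 kΩ.
V_A = 9.28 × 1.316/2.866 = 4.261 V.
Branch current I = V_A/R1 = 4.261/6.66 = 0.6398 mA.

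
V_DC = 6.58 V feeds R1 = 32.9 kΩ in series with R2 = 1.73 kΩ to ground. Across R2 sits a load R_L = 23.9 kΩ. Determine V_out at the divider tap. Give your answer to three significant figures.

R2 ‖ R_L = (1.73 × 23.9)/(1.73 + 23.9) = 1.613 kΩ.
Then V_out = V_DC · R2'/(R1 + R2') = 6.58 × 1.613/34.51 = 0.3076 V.

V_out ≈ 0.308 V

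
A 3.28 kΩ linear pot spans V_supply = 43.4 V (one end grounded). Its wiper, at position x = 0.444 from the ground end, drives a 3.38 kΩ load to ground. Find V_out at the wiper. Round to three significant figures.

V_out ≈ 15.5 V

Lower segment x·R_p = 1.456 kΩ; upper segment (1−x)·R_p = 1.824 kΩ.
Lower segment in parallel with the load: 1.456 ‖ 3.38 = 1.018 kΩ.
Then V_out = V_supply · 1.018/(1.824 + 1.018) = 15.55 V.
(Unloaded: V_out = x·V_supply = 19.3 V.)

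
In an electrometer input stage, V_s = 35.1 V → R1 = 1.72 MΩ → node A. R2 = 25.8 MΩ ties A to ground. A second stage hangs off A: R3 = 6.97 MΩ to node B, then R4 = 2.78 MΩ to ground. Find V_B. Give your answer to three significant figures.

The second stage (R3 + R4 = 9.750 MΩ) loads node A in parallel with R2.
Effective lower resistance at A: R2 ‖ 9.750 = 7.076 MΩ.
V_A = 35.1 × 7.076/(1.72 + 7.076) = 28.24 V.
Then the unloaded second divider: V_B = V_A × R4/(R3+R4) = 28.24 × 0.2851 = 8.051 V.

V_B ≈ 8.05 V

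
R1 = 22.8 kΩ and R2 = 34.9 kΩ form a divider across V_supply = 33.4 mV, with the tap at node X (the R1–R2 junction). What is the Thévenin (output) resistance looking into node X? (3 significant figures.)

R_th ≈ 13.8 kΩ

Zeroing V_supply shorts the top of R1 to ground, so R_th = R1 ‖ R2 = 13.79 kΩ.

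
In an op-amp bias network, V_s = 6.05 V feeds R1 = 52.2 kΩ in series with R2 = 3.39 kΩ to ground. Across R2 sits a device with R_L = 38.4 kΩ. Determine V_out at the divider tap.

The load sits in parallel with R2, giving an effective lower resistance R2' = R2·R_L/(R2+R_L) = 3.115 kΩ.
Then V_out = V_s · R2'/(R1 + R2') = 6.05 × 3.115/55.32 = 0.3407 V.
(Unloaded it would be 0.369 V; the load pulls it down.)

V_out ≈ 0.341 V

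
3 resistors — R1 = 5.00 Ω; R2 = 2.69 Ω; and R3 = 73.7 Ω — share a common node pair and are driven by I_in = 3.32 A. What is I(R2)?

I ≈ 2.11 A

Total conductance ΣG = 1/5.00 + 1/2.69 + 1/73.7 = 0.5853 (units of 1/Ω).
R2 takes the fraction G_k/ΣG = 0.3717/0.5853 = 0.6351, so I = 3.32 × 0.6351 = 2.109 A.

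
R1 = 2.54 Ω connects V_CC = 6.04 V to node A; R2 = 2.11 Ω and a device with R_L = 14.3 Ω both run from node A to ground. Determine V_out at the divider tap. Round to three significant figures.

V_out ≈ 2.54 V

The load sits in parallel with R2, giving an effective lower resistance R2' = R2·R_L/(R2+R_L) = 1.839 Ω.
Now apply the divider: V_out = 6.04 × 0.4199 = 2.536 V.
(Unloaded it would be 2.74 V; the load pulls it down.)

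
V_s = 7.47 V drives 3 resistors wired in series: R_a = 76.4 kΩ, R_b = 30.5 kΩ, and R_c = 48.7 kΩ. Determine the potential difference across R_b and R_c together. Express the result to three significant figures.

Total series resistance ΣR = 76.4 + 30.5 + 48.7 = 155.6 kΩ.
R_{R_b..R_c} = 30.5 + 48.7 = 79.20 kΩ.
By the voltage-divider rule, V = 7.47 × 79.20/155.6 = 3.802 V.

V ≈ 3.80 V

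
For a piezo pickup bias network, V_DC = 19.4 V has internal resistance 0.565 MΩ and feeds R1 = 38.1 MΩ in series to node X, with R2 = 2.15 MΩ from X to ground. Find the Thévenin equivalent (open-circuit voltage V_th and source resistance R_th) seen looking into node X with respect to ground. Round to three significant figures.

V_th ≈ 1.02 V, R_th ≈ 2.04 MΩ

R1' = 0.565 + 38.1 = 38.66 MΩ (source resistance + R1).
With X open, the divider is unloaded: V_th = 19.4 × 2.15/40.81 = 1.022 V.
Looking into X with the source shorted: R_th = R1'·R2/(R1'+R2) = 38.66 × 2.15/40.81 = 2.037 MΩ.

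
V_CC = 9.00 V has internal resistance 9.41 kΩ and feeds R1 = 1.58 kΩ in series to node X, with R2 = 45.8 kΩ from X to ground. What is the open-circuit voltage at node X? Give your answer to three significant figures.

R1' = 9.41 + 1.58 = 10.99 kΩ (source resistance + R1).
V_th is the unloaded tap voltage: V_CC · R2/(R1'+R2) = 9.00 × 0.8065 = 7.258 V.

V_th ≈ 7.26 V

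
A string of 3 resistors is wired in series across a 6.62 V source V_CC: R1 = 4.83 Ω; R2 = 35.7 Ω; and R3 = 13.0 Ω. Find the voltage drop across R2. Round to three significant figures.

V ≈ 4.41 V

ΣR = 4.83 + 35.7 + 13.0 = 53.53 Ω.
By the voltage-divider rule, V = 6.62 × 35.70/53.53 = 4.415 V.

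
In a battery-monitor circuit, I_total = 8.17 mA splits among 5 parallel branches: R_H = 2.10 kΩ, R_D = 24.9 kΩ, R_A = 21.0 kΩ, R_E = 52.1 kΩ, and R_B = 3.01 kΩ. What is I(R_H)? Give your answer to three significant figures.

I ≈ 4.25 mA

ΣG = 1/2.10 + 1/24.9 + 1/21.0 + 1/52.1 + 1/3.01 = 0.9154.
Current divider: I(R_H) = I_total · G_k/ΣG = 8.17 × (0.4762/0.9154) = 8.17 × 0.5202 = 4.250 mA.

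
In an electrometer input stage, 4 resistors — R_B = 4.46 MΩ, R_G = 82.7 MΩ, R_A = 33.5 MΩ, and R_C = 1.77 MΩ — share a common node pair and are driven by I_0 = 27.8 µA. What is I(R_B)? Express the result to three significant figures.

I ≈ 7.50 µA

Conductances: ΣG = 1/4.46 + 1/82.7 + 1/33.5 + 1/1.77 = 0.8311 (1/MΩ).
R_B takes the fraction G_k/ΣG = 0.2242/0.8311 = 0.2698, so I = 27.8 × 0.2698 = 7.500 µA.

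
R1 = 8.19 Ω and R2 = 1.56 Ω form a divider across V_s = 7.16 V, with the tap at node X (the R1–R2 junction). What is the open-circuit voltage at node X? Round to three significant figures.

V_th ≈ 1.15 V

V_th is the unloaded tap voltage: V_s · R2/(R1+R2) = 7.16 × 0.1600 = 1.146 V.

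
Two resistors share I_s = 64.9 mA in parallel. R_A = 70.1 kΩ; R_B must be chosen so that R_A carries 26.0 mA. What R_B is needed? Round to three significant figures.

The fraction through R_A equals R_B/(R_A+R_B).
26.0/64.9 = R_B/(R_A + R_B) → R_B = R_A · (0.4006)/(1 − 0.4006) = 70.1 × 0.6684 = 46.85 kΩ.

R_B ≈ 46.9 kΩ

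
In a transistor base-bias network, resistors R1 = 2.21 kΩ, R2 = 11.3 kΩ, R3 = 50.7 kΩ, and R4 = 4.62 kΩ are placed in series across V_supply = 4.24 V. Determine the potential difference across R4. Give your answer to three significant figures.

ΣR = 2.21 + 11.3 + 50.7 + 4.62 = 68.83 kΩ.
V = V_supply · R/ΣR = 4.24 × 0.06712 = 0.2846 V.

V ≈ 0.285 V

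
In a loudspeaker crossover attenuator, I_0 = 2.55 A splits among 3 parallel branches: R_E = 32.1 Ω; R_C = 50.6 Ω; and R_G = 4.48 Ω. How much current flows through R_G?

I ≈ 2.08 A

Total conductance ΣG = 1/32.1 + 1/50.6 + 1/4.48 = 0.2741 (units of 1/Ω).
Current divider: I(R_G) = I_0 · G_k/ΣG = 2.55 × (0.2232/0.2741) = 2.55 × 0.8143 = 2.076 A.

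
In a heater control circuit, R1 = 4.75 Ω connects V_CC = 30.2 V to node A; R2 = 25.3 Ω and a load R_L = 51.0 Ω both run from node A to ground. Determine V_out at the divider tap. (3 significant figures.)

First combine the lower leg with the load: R2 ‖ R_L = 16.91 Ω.
Then V_out = V_CC · R2'/(R1 + R2') = 30.2 × 16.91/21.66 = 23.58 V.

V_out ≈ 23.6 V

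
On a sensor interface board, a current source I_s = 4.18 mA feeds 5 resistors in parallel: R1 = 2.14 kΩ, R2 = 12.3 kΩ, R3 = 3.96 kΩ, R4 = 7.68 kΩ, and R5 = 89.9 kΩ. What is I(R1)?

Total conductance ΣG = 1/2.14 + 1/12.3 + 1/3.96 + 1/7.68 + 1/89.9 = 0.9424 (units of 1/kΩ).
By the current-divider rule, I = I_s · G_k/ΣG = 4.18 × 0.4958 = 2.073 mA.

I ≈ 2.07 mA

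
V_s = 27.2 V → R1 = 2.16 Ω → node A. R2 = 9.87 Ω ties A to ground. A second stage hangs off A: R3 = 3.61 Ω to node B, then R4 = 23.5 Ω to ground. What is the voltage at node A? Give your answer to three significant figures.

Node A sees R2 in parallel with the series input of stage 2, R3 + R4 = 27.11 Ω.
Effective lower resistance at A: R2 ‖ 27.11 = 7.236 Ω.
So V_A = 27.2 × 0.7701 = 20.95 V.

V_A ≈ 20.9 V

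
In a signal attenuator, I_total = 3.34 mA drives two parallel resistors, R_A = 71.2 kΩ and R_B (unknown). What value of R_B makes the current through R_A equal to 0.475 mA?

R_B ≈ 11.8 kΩ

Two-branch current divider: I_A = I_total · R_B/(R_A + R_B).
With f = 0.1422, R_B = R_A · f/(1−f) = 71.2 × 0.1658 = 11.80 kΩ.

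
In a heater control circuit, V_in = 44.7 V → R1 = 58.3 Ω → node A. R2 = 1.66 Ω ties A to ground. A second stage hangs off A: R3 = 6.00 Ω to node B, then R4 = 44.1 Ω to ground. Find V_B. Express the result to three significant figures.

The second stage (R3 + R4 = 50.10 Ω) loads node A in parallel with R2.
Effective lower resistance at A: R2 ‖ 50.10 = 1.607 Ω.
First divider: V_A = V_in · 1.607/(58.3 + 1.607) = 1.199 V.
Stage 2 is unloaded, so V_B = V_A · R4/(R3+R4) = 1.199 × 44.1/50.10 = 1.055 V.

V_B ≈ 1.06 V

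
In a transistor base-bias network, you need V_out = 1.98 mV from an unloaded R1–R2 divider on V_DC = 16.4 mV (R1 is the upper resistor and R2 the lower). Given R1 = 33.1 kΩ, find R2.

V_out/V_DC = R2/(R1+R2) = 0.1207.
So R2 = R1 · V_out/(V_DC − V_out) = 33.1 × 1.98/(16.4 − 1.98) = 33.1 × 0.1373 = 4.545 kΩ.

R2 ≈ 4.54 kΩ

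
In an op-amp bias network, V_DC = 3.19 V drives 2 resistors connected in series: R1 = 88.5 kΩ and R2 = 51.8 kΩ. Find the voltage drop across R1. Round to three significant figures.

ΣR = 88.5 + 51.8 = 140.3 kΩ.
V = V_DC · R/ΣR = 3.19 × 0.6308 = 2.012 V.

V ≈ 2.01 V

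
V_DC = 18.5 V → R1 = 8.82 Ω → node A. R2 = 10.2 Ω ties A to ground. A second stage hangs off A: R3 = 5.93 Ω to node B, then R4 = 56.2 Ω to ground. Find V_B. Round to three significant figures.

The second stage (R3 + R4 = 62.13 Ω) loads node A in parallel with R2.
Effective lower resistance at A: R2 ‖ 62.13 = 8.762 Ω.
V_A = 18.5 × 8.762/(8.82 + 8.762) = 9.219 V.
Stage 2 is unloaded, so V_B = V_A · R4/(R3+R4) = 9.219 × 56.2/62.13 = 8.339 V.

V_B ≈ 8.34 V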